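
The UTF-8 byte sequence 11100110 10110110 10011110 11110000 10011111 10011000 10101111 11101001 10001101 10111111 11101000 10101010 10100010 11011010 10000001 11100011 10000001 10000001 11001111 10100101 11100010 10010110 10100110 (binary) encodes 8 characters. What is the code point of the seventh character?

U+03E5

Offset 0: leading byte 0xE6 = 11100110 → 3-byte char #1 = E6 B6 9E.
Offset 3: leading byte 0xF0 = 11110000 → 4-byte char #2 = F0 9F 98 AF.
Offset 7: leading byte 0xE9 = 11101001 → 3-byte char #3 = E9 8D BF.
Offset 10: leading byte 0xE8 = 11101000 → 3-byte char #4 = E8 AA A2.
Offset 13: leading byte 0xDA = 11011010 → 2-byte char #5 = DA 81.
Offset 15: leading byte 0xE3 = 11100011 → 3-byte char #6 = E3 81 81.
Offset 18: leading byte 0xCF = 11001111 → 2-byte char #7 = CF A5.
Leading byte 0xCF = 11001111 matches 110xxxxx → 2-byte sequence.
Byte 1: 0xCF = 11001111, payload 01111 (5 bits).
Byte 2: 0xA5 = 10100101 (10xxxxxx ✓), payload 100101.
Concatenate: 01111100101 = 0x3E5 (11 bits → U+03E5).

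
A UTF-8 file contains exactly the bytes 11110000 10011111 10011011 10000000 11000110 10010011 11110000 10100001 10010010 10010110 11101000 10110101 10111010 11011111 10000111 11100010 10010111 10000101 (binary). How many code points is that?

Byte at offset 0: 0xF0 = 11110000 → 4-byte char (#1). Advance 4.
Byte at offset 4: 0xC6 = 11000110 → 2-byte char (#2). Advance 2.
Byte at offset 6: 0xF0 = 11110000 → 4-byte char (#3). Advance 4.
Byte at offset 10: 0xE8 = 11101000 → 3-byte char (#4). Advance 3.
Byte at offset 13: 0xDF = 11011111 → 2-byte char (#5). Advance 2.
Byte at offset 15: 0xE2 = 11100010 → 3-byte char (#6). Advance 3.
Reached end at offset 18 after 6 code points.

6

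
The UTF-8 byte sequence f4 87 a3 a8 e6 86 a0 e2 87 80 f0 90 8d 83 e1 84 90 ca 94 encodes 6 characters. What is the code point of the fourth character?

U+10343

Offset 0: leading byte 0xF4 = 11110100 → 4-byte char #1 = F4 87 A3 A8.
Offset 4: leading byte 0xE6 = 11100110 → 3-byte char #2 = E6 86 A0.
Offset 7: leading byte 0xE2 = 11100010 → 3-byte char #3 = E2 87 80.
Offset 10: leading byte 0xF0 = 11110000 → 4-byte char #4 = F0 90 8D 83.
Leading byte 0xF0 = 11110000 matches 11110xxx → 4-byte sequence.
Byte 1: 0xF0 = 11110000, payload 000 (3 bits).
Byte 2: 0x90 = 10010000 (10xxxxxx ✓), payload 010000.
Byte 3: 0x8D = 10001101 (10xxxxxx ✓), payload 001101.
Byte 4: 0x83 = 10000011 (10xxxxxx ✓), payload 000011.
Concatenate: 000010000001101000011 = 0x10343 (21 bits → U+10343).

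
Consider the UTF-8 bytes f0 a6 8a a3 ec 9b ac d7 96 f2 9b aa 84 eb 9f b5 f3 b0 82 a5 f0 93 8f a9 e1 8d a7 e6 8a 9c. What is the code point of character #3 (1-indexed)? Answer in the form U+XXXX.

Offset 0: leading byte 0xF0 = 11110000 → 4-byte char #1 = F0 A6 8A A3.
Offset 4: leading byte 0xEC = 11101100 → 3-byte char #2 = EC 9B AC.
Offset 7: leading byte 0xD7 = 11010111 → 2-byte char #3 = D7 96.
Leading byte 0xD7 = 11010111 matches 110xxxxx → 2-byte sequence.
Byte 1: 0xD7 = 11010111, payload 10111 (5 bits).
Byte 2: 0x96 = 10010110 (10xxxxxx ✓), payload 010110.
Concatenate: 10111010110 = 0x5D6 (11 bits → U+05D6).

U+05D6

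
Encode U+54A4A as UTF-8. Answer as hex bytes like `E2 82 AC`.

U+54A4A = 0x54A4A = 346698 decimal. In range U+10000–U+10FFFF → 4-byte form: 11110xxx 10xxxxxx 10xxxxxx 10xxxxxx.
Binary (21 bits): 001010100101001001010.
Split 3+6+6+6: 001 | 010100 | 101001 | 001010.
Byte 1: 11110001 = 0xF1.
Byte 2: 10010100 = 0x94.
Byte 3: 10101001 = 0xA9.
Byte 4: 10001010 = 0x8A.

F1 94 A9 8A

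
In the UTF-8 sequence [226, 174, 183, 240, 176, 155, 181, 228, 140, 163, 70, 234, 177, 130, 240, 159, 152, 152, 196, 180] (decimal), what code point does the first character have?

U+2BB7

Offset 0: leading byte 0xE2 = 11100010 → 3-byte char #1 = E2 AE B7.
Leading byte 0xE2 = 11100010 matches 1110xxxx → 3-byte sequence.
Byte 1: 0xE2 = 11100010, payload 0010 (4 bits).
Byte 2: 0xAE = 10101110 (10xxxxxx ✓), payload 101110.
Byte 3: 0xB7 = 10110111 (10xxxxxx ✓), payload 110111.
Concatenate: 0010101110110111 = 0x2BB7 (16 bits → U+2BB7).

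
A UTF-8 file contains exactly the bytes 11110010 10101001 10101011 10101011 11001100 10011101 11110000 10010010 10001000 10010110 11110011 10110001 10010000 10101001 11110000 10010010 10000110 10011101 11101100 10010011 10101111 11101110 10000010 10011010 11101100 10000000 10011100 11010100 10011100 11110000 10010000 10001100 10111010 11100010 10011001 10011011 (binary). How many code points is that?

11

Byte at offset 0: 0xF2 = 11110010 → 4-byte char (#1). Advance 4.
Byte at offset 4: 0xCC = 11001100 → 2-byte char (#2). Advance 2.
Byte at offset 6: 0xF0 = 11110000 → 4-byte char (#3). Advance 4.
Byte at offset 10: 0xF3 = 11110011 → 4-byte char (#4). Advance 4.
Byte at offset 14: 0xF0 = 11110000 → 4-byte char (#5). Advance 4.
Byte at offset 18: 0xEC = 11101100 → 3-byte char (#6). Advance 3.
Byte at offset 21: 0xEE = 11101110 → 3-byte char (#7). Advance 3.
Byte at offset 24: 0xEC = 11101100 → 3-byte char (#8). Advance 3.
Byte at offset 27: 0xD4 = 11010100 → 2-byte char (#9). Advance 2.
Byte at offset 29: 0xF0 = 11110000 → 4-byte char (#10). Advance 4.
Byte at offset 33: 0xE2 = 11100010 → 3-byte char (#11). Advance 3.
Reached end at offset 36 after 11 code points.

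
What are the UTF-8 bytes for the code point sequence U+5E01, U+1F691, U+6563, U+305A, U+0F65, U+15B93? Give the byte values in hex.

E5 B8 81 F0 9F 9A 91 E6 95 A3 E3 81 9A E0 BD A5 F0 95 AE 93

U+5E01: 3-byte form → E5 B8 81.
U+1F691: 4-byte form → F0 9F 9A 91.
U+6563: 3-byte form → E6 95 A3.
U+305A: 3-byte form → E3 81 9A.
U+0F65: 3-byte form → E0 BD A5.
U+15B93: 4-byte form → F0 95 AE 93.
Concatenated (20 bytes): E5 B8 81 F0 9F 9A 91 E6 95 A3 E3 81 9A E0 BD A5 F0 95 AE 93.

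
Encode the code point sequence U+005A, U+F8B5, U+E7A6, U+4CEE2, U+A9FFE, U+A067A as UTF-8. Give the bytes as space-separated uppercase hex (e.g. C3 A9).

U+005A: 1-byte form → 5A.
U+F8B5: 3-byte form → EF A2 B5.
U+E7A6: 3-byte form → EE 9E A6.
U+4CEE2: 4-byte form → F1 8C BB A2.
U+A9FFE: 4-byte form → F2 A9 BF BE.
U+A067A: 4-byte form → F2 A0 99 BA.
Concatenated (19 bytes): 5A EF A2 B5 EE 9E A6 F1 8C BB A2 F2 A9 BF BE F2 A0 99 BA.

5A EF A2 B5 EE 9E A6 F1 8C BB A2 F2 A9 BF BE F2 A0 99 BA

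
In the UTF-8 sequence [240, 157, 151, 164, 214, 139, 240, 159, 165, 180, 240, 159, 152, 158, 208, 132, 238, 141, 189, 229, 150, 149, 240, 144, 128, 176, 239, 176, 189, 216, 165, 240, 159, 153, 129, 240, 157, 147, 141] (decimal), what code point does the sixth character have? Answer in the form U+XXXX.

U+E37D

Offset 0: leading byte 0xF0 = 11110000 → 4-byte char #1 = F0 9D 97 A4.
Offset 4: leading byte 0xD6 = 11010110 → 2-byte char #2 = D6 8B.
Offset 6: leading byte 0xF0 = 11110000 → 4-byte char #3 = F0 9F A5 B4.
Offset 10: leading byte 0xF0 = 11110000 → 4-byte char #4 = F0 9F 98 9E.
Offset 14: leading byte 0xD0 = 11010000 → 2-byte char #5 = D0 84.
Offset 16: leading byte 0xEE = 11101110 → 3-byte char #6 = EE 8D BD.
Leading byte 0xEE = 11101110 matches 1110xxxx → 3-byte sequence.
Byte 1: 0xEE = 11101110, payload 1110 (4 bits).
Byte 2: 0x8D = 10001101 (10xxxxxx ✓), payload 001101.
Byte 3: 0xBD = 10111101 (10xxxxxx ✓), payload 111101.
Concatenate: 1110001101111101 = 0xE37D (16 bits → U+E37D).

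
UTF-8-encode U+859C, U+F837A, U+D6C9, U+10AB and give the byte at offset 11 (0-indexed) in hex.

0x82

U+859C → 3-byte form E8 96 9C at offsets 0–2.
U+F837A → 4-byte form F3 B8 8D BA at offsets 3–6.
U+D6C9 → 3-byte form ED 9B 89 at offsets 7–9.
U+10AB → 3-byte form E1 82 AB at offsets 10–12.
Offset 11 falls in char 4's range; it's byte 2 of E1 82 AB = 0x82.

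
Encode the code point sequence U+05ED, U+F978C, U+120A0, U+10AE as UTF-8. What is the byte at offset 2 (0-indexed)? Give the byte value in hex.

U+05ED → 2-byte form D7 AD at offsets 0–1.
U+F978C → 4-byte form F3 B9 9E 8C at offsets 2–5.
Offset 2 falls in char 2's range; it's byte 1 of F3 B9 9E 8C = 0xF3.

0xF3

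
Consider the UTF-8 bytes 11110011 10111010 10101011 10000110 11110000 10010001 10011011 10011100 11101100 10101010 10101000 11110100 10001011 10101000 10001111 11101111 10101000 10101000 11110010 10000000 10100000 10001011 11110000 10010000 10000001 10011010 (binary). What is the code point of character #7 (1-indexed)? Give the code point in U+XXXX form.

Offset 0: leading byte 0xF3 = 11110011 → 4-byte char #1 = F3 BA AB 86.
Offset 4: leading byte 0xF0 = 11110000 → 4-byte char #2 = F0 91 9B 9C.
Offset 8: leading byte 0xEC = 11101100 → 3-byte char #3 = EC AA A8.
Offset 11: leading byte 0xF4 = 11110100 → 4-byte char #4 = F4 8B A8 8F.
Offset 15: leading byte 0xEF = 11101111 → 3-byte char #5 = EF A8 A8.
Offset 18: leading byte 0xF2 = 11110010 → 4-byte char #6 = F2 80 A0 8B.
Offset 22: leading byte 0xF0 = 11110000 → 4-byte char #7 = F0 90 81 9A.
Leading byte 0xF0 = 11110000 matches 11110xxx → 4-byte sequence.
Byte 1: 0xF0 = 11110000, payload 000 (3 bits).
Byte 2: 0x90 = 10010000 (10xxxxxx ✓), payload 010000.
Byte 3: 0x81 = 10000001 (10xxxxxx ✓), payload 000001.
Byte 4: 0x9A = 10011010 (10xxxxxx ✓), payload 011010.
Concatenate: 000010000000001011010 = 0x1005A (21 bits → U+1005A).

U+1005A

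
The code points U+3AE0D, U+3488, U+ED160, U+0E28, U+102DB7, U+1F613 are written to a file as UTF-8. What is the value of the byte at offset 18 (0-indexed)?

0xF0

U+3AE0D → 4-byte form F0 BA B8 8D at offsets 0–3.
U+3488 → 3-byte form E3 92 88 at offsets 4–6.
U+ED160 → 4-byte form F3 AD 85 A0 at offsets 7–10.
U+0E28 → 3-byte form E0 B8 A8 at offsets 11–13.
U+102DB7 → 4-byte form F4 82 B6 B7 at offsets 14–17.
U+1F613 → 4-byte form F0 9F 98 93 at offsets 18–21.
Offset 18 falls in char 6's range; it's byte 1 of F0 9F 98 93 = 0xF0.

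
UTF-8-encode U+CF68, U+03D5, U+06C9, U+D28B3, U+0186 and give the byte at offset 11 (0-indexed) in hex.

U+CF68 → 3-byte form EC BD A8 at offsets 0–2.
U+03D5 → 2-byte form CF 95 at offsets 3–4.
U+06C9 → 2-byte form DB 89 at offsets 5–6.
U+D28B3 → 4-byte form F3 92 A2 B3 at offsets 7–10.
U+0186 → 2-byte form C6 86 at offsets 11–12.
Offset 11 falls in char 5's range; it's byte 1 of C6 86 = 0xC6.

0xC6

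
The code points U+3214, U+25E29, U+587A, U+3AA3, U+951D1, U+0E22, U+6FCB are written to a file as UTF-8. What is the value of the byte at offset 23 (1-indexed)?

0x8B

1-indexed offset 23 is 0-indexed offset 22.
U+3214 → 3-byte form E3 88 94 at offsets 0–2.
U+25E29 → 4-byte form F0 A5 B8 A9 at offsets 3–6.
U+587A → 3-byte form E5 A1 BA at offsets 7–9.
U+3AA3 → 3-byte form E3 AA A3 at offsets 10–12.
U+951D1 → 4-byte form F2 95 87 91 at offsets 13–16.
U+0E22 → 3-byte form E0 B8 A2 at offsets 17–19.
U+6FCB → 3-byte form E6 BF 8B at offsets 20–22.
Offset 22 falls in char 7's range; it's byte 3 of E6 BF 8B = 0x8B.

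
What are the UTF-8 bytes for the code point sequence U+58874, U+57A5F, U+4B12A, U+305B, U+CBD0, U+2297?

F1 98 A1 B4 F1 97 A9 9F F1 8B 84 AA E3 81 9B EC AF 90 E2 8A 97

U+58874: 4-byte form → F1 98 A1 B4.
U+57A5F: 4-byte form → F1 97 A9 9F.
U+4B12A: 4-byte form → F1 8B 84 AA.
U+305B: 3-byte form → E3 81 9B.
U+CBD0: 3-byte form → EC AF 90.
U+2297: 3-byte form → E2 8A 97.
Concatenated (21 bytes): F1 98 A1 B4 F1 97 A9 9F F1 8B 84 AA E3 81 9B EC AF 90 E2 8A 97.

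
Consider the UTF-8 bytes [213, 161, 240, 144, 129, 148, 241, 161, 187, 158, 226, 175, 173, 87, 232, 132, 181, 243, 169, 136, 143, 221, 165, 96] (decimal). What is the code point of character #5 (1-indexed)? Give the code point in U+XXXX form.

Offset 0: leading byte 0xD5 = 11010101 → 2-byte char #1 = D5 A1.
Offset 2: leading byte 0xF0 = 11110000 → 4-byte char #2 = F0 90 81 94.
Offset 6: leading byte 0xF1 = 11110001 → 4-byte char #3 = F1 A1 BB 9E.
Offset 10: leading byte 0xE2 = 11100010 → 3-byte char #4 = E2 AF AD.
Offset 13: leading byte 0x57 = 01010111 → 1-byte char #5 = 57.
Leading byte 0x57 = 01010111 matches 0xxxxxxx → 1-byte sequence.
Byte 1: 0x57 = 01010111, payload 1010111 (7 bits).
Concatenate: 1010111 = 0x57 (7 bits → U+0057).

U+0057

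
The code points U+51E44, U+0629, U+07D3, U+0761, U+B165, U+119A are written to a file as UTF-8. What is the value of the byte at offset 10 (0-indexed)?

0xEB

U+51E44 → 4-byte form F1 91 B9 84 at offsets 0–3.
U+0629 → 2-byte form D8 A9 at offsets 4–5.
U+07D3 → 2-byte form DF 93 at offsets 6–7.
U+0761 → 2-byte form DD A1 at offsets 8–9.
U+B165 → 3-byte form EB 85 A5 at offsets 10–12.
Offset 10 falls in char 5's range; it's byte 1 of EB 85 A5 = 0xEB.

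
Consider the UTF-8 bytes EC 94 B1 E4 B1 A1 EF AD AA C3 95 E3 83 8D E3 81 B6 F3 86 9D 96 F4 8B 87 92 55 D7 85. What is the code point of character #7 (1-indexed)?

U+C6756

Offset 0: leading byte 0xEC = 11101100 → 3-byte char #1 = EC 94 B1.
Offset 3: leading byte 0xE4 = 11100100 → 3-byte char #2 = E4 B1 A1.
Offset 6: leading byte 0xEF = 11101111 → 3-byte char #3 = EF AD AA.
Offset 9: leading byte 0xC3 = 11000011 → 2-byte char #4 = C3 95.
Offset 11: leading byte 0xE3 = 11100011 → 3-byte char #5 = E3 83 8D.
Offset 14: leading byte 0xE3 = 11100011 → 3-byte char #6 = E3 81 B6.
Offset 17: leading byte 0xF3 = 11110011 → 4-byte char #7 = F3 86 9D 96.
Leading byte 0xF3 = 11110011 matches 11110xxx → 4-byte sequence.
Byte 1: 0xF3 = 11110011, payload 011 (3 bits).
Byte 2: 0x86 = 10000110 (10xxxxxx ✓), payload 000110.
Byte 3: 0x9D = 10011101 (10xxxxxx ✓), payload 011101.
Byte 4: 0x96 = 10010110 (10xxxxxx ✓), payload 010110.
Concatenate: 011000110011101010110 = 0xC6756 (21 bits → U+C6756).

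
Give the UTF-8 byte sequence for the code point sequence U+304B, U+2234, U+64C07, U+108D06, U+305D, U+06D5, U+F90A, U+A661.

E3 81 8B E2 88 B4 F1 A4 B0 87 F4 88 B4 86 E3 81 9D DB 95 EF A4 8A EA 99 A1

U+304B: 3-byte form → E3 81 8B.
U+2234: 3-byte form → E2 88 B4.
U+64C07: 4-byte form → F1 A4 B0 87.
U+108D06: 4-byte form → F4 88 B4 86.
U+305D: 3-byte form → E3 81 9D.
U+06D5: 2-byte form → DB 95.
U+F90A: 3-byte form → EF A4 8A.
U+A661: 3-byte form → EA 99 A1.
Concatenated (25 bytes): E3 81 8B E2 88 B4 F1 A4 B0 87 F4 88 B4 86 E3 81 9D DB 95 EF A4 8A EA 99 A1.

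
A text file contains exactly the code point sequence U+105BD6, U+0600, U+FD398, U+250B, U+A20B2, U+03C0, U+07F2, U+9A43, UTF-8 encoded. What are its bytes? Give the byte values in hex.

F4 85 AF 96 D8 80 F3 BD 8E 98 E2 94 8B F2 A2 82 B2 CF 80 DF B2 E9 A9 83

U+105BD6: 4-byte form → F4 85 AF 96.
U+0600: 2-byte form → D8 80.
U+FD398: 4-byte form → F3 BD 8E 98.
U+250B: 3-byte form → E2 94 8B.
U+A20B2: 4-byte form → F2 A2 82 B2.
U+03C0: 2-byte form → CF 80.
U+07F2: 2-byte form → DF B2.
U+9A43: 3-byte form → E9 A9 83.
Concatenated (24 bytes): F4 85 AF 96 D8 80 F3 BD 8E 98 E2 94 8B F2 A2 82 B2 CF 80 DF B2 E9 A9 83.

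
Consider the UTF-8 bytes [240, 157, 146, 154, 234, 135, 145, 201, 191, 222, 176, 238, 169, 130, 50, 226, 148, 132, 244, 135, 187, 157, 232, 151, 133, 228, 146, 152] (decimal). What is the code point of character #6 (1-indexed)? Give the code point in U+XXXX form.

U+0032

Offset 0: leading byte 0xF0 = 11110000 → 4-byte char #1 = F0 9D 92 9A.
Offset 4: leading byte 0xEA = 11101010 → 3-byte char #2 = EA 87 91.
Offset 7: leading byte 0xC9 = 11001001 → 2-byte char #3 = C9 BF.
Offset 9: leading byte 0xDE = 11011110 → 2-byte char #4 = DE B0.
Offset 11: leading byte 0xEE = 11101110 → 3-byte char #5 = EE A9 82.
Offset 14: leading byte 0x32 = 00110010 → 1-byte char #6 = 32.
Leading byte 0x32 = 00110010 matches 0xxxxxxx → 1-byte sequence.
Byte 1: 0x32 = 00110010, payload 0110010 (7 bits).
Concatenate: 0110010 = 0x32 (7 bits → U+0032).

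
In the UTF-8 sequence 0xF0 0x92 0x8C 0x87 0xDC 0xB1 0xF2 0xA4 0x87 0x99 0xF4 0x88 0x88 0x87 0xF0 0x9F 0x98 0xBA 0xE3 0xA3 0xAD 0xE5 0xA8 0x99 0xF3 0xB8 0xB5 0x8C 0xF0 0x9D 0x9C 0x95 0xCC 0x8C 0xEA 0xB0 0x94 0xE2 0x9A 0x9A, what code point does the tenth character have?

U+030C

Offset 0: leading byte 0xF0 = 11110000 → 4-byte char #1 = F0 92 8C 87.
Offset 4: leading byte 0xDC = 11011100 → 2-byte char #2 = DC B1.
Offset 6: leading byte 0xF2 = 11110010 → 4-byte char #3 = F2 A4 87 99.
Offset 10: leading byte 0xF4 = 11110100 → 4-byte char #4 = F4 88 88 87.
Offset 14: leading byte 0xF0 = 11110000 → 4-byte char #5 = F0 9F 98 BA.
Offset 18: leading byte 0xE3 = 11100011 → 3-byte char #6 = E3 A3 AD.
Offset 21: leading byte 0xE5 = 11100101 → 3-byte char #7 = E5 A8 99.
Offset 24: leading byte 0xF3 = 11110011 → 4-byte char #8 = F3 B8 B5 8C.
Offset 28: leading byte 0xF0 = 11110000 → 4-byte char #9 = F0 9D 9C 95.
Offset 32: leading byte 0xCC = 11001100 → 2-byte char #10 = CC 8C.
Leading byte 0xCC = 11001100 matches 110xxxxx → 2-byte sequence.
Byte 1: 0xCC = 11001100, payload 01100 (5 bits).
Byte 2: 0x8C = 10001100 (10xxxxxx ✓), payload 001100.
Concatenate: 01100001100 = 0x30C (11 bits → U+030C).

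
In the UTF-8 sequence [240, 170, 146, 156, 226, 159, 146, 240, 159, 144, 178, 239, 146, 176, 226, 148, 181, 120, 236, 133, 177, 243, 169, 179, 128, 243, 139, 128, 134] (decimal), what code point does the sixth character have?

U+0078

Offset 0: leading byte 0xF0 = 11110000 → 4-byte char #1 = F0 AA 92 9C.
Offset 4: leading byte 0xE2 = 11100010 → 3-byte char #2 = E2 9F 92.
Offset 7: leading byte 0xF0 = 11110000 → 4-byte char #3 = F0 9F 90 B2.
Offset 11: leading byte 0xEF = 11101111 → 3-byte char #4 = EF 92 B0.
Offset 14: leading byte 0xE2 = 11100010 → 3-byte char #5 = E2 94 B5.
Offset 17: leading byte 0x78 = 01111000 → 1-byte char #6 = 78.
Leading byte 0x78 = 01111000 matches 0xxxxxxx → 1-byte sequence.
Byte 1: 0x78 = 01111000, payload 1111000 (7 bits).
Concatenate: 1111000 = 0x78 (7 bits → U+0078).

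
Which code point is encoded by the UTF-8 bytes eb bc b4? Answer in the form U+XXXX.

U+BF34

Leading byte 0xEB = 11101011 matches 1110xxxx → 3-byte sequence.
Byte 1: 0xEB = 11101011, payload 1011 (4 bits).
Byte 2: 0xBC = 10111100 (10xxxxxx ✓), payload 111100.
Byte 3: 0xB4 = 10110100 (10xxxxxx ✓), payload 110100.
Concatenate: 1011111100110100 = 0xBF34 (16 bits → U+BF34).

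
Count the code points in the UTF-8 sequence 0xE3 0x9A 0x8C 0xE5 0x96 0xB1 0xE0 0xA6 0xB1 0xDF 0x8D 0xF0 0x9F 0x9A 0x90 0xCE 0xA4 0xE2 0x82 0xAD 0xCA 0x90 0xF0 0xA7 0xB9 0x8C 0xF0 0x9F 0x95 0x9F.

Byte at offset 0: 0xE3 = 11100011 → 3-byte char (#1). Advance 3.
Byte at offset 3: 0xE5 = 11100101 → 3-byte char (#2). Advance 3.
Byte at offset 6: 0xE0 = 11100000 → 3-byte char (#3). Advance 3.
Byte at offset 9: 0xDF = 11011111 → 2-byte char (#4). Advance 2.
Byte at offset 11: 0xF0 = 11110000 → 4-byte char (#5). Advance 4.
Byte at offset 15: 0xCE = 11001110 → 2-byte char (#6). Advance 2.
Byte at offset 17: 0xE2 = 11100010 → 3-byte char (#7). Advance 3.
Byte at offset 20: 0xCA = 11001010 → 2-byte char (#8). Advance 2.
Byte at offset 22: 0xF0 = 11110000 → 4-byte char (#9). Advance 4.
Byte at offset 26: 0xF0 = 11110000 → 4-byte char (#10). Advance 4.
Reached end at offset 30 after 10 code points.

10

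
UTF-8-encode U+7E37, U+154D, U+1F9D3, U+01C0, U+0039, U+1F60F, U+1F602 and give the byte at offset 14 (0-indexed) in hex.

0x9F

U+7E37 → 3-byte form E7 B8 B7 at offsets 0–2.
U+154D → 3-byte form E1 95 8D at offsets 3–5.
U+1F9D3 → 4-byte form F0 9F A7 93 at offsets 6–9.
U+01C0 → 2-byte form C7 80 at offsets 10–11.
U+0039 → 1-byte form 39 at offsets 12–12.
U+1F60F → 4-byte form F0 9F 98 8F at offsets 13–16.
Offset 14 falls in char 6's range; it's byte 2 of F0 9F 98 8F = 0x9F.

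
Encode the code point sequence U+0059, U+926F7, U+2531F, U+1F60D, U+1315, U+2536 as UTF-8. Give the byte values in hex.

U+0059: 1-byte form → 59.
U+926F7: 4-byte form → F2 92 9B B7.
U+2531F: 4-byte form → F0 A5 8C 9F.
U+1F60D: 4-byte form → F0 9F 98 8D.
U+1315: 3-byte form → E1 8C 95.
U+2536: 3-byte form → E2 94 B6.
Concatenated (19 bytes): 59 F2 92 9B B7 F0 A5 8C 9F F0 9F 98 8D E1 8C 95 E2 94 B6.

59 F2 92 9B B7 F0 A5 8C 9F F0 9F 98 8D E1 8C 95 E2 94 B6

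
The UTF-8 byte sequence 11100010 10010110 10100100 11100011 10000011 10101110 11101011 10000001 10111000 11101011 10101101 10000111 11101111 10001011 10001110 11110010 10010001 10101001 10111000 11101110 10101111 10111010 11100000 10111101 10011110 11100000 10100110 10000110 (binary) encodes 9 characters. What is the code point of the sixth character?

U+91A78

Offset 0: leading byte 0xE2 = 11100010 → 3-byte char #1 = E2 96 A4.
Offset 3: leading byte 0xE3 = 11100011 → 3-byte char #2 = E3 83 AE.
Offset 6: leading byte 0xEB = 11101011 → 3-byte char #3 = EB 81 B8.
Offset 9: leading byte 0xEB = 11101011 → 3-byte char #4 = EB AD 87.
Offset 12: leading byte 0xEF = 11101111 → 3-byte char #5 = EF 8B 8E.
Offset 15: leading byte 0xF2 = 11110010 → 4-byte char #6 = F2 91 A9 B8.
Leading byte 0xF2 = 11110010 matches 11110xxx → 4-byte sequence.
Byte 1: 0xF2 = 11110010, payload 010 (3 bits).
Byte 2: 0x91 = 10010001 (10xxxxxx ✓), payload 010001.
Byte 3: 0xA9 = 10101001 (10xxxxxx ✓), payload 101001.
Byte 4: 0xB8 = 10111000 (10xxxxxx ✓), payload 111000.
Concatenate: 010010001101001111000 = 0x91A78 (21 bits → U+91A78).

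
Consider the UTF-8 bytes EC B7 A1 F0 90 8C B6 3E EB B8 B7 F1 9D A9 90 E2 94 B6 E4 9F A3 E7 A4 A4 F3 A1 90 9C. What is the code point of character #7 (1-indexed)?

Offset 0: leading byte 0xEC = 11101100 → 3-byte char #1 = EC B7 A1.
Offset 3: leading byte 0xF0 = 11110000 → 4-byte char #2 = F0 90 8C B6.
Offset 7: leading byte 0x3E = 00111110 → 1-byte char #3 = 3E.
Offset 8: leading byte 0xEB = 11101011 → 3-byte char #4 = EB B8 B7.
Offset 11: leading byte 0xF1 = 11110001 → 4-byte char #5 = F1 9D A9 90.
Offset 15: leading byte 0xE2 = 11100010 → 3-byte char #6 = E2 94 B6.
Offset 18: leading byte 0xE4 = 11100100 → 3-byte char #7 = E4 9F A3.
Leading byte 0xE4 = 11100100 matches 1110xxxx → 3-byte sequence.
Byte 1: 0xE4 = 11100100, payload 0100 (4 bits).
Byte 2: 0x9F = 10011111 (10xxxxxx ✓), payload 011111.
Byte 3: 0xA3 = 10100011 (10xxxxxx ✓), payload 100011.
Concatenate: 0100011111100011 = 0x47E3 (16 bits → U+47E3).

U+47E3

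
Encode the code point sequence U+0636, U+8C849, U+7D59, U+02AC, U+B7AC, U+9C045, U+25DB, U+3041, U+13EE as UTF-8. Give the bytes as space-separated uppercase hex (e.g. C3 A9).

D8 B6 F2 8C A1 89 E7 B5 99 CA AC EB 9E AC F2 9C 81 85 E2 97 9B E3 81 81 E1 8F AE

U+0636: 2-byte form → D8 B6.
U+8C849: 4-byte form → F2 8C A1 89.
U+7D59: 3-byte form → E7 B5 99.
U+02AC: 2-byte form → CA AC.
U+B7AC: 3-byte form → EB 9E AC.
U+9C045: 4-byte form → F2 9C 81 85.
U+25DB: 3-byte form → E2 97 9B.
U+3041: 3-byte form → E3 81 81.
U+13EE: 3-byte form → E1 8F AE.
Concatenated (27 bytes): D8 B6 F2 8C A1 89 E7 B5 99 CA AC EB 9E AC F2 9C 81 85 E2 97 9B E3 81 81 E1 8F AE.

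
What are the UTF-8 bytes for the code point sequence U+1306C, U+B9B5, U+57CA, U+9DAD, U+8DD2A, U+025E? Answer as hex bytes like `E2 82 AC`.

U+1306C: 4-byte form → F0 93 81 AC.
U+B9B5: 3-byte form → EB A6 B5.
U+57CA: 3-byte form → E5 9F 8A.
U+9DAD: 3-byte form → E9 B6 AD.
U+8DD2A: 4-byte form → F2 8D B4 AA.
U+025E: 2-byte form → C9 9E.
Concatenated (19 bytes): F0 93 81 AC EB A6 B5 E5 9F 8A E9 B6 AD F2 8D B4 AA C9 9E.

F0 93 81 AC EB A6 B5 E5 9F 8A E9 B6 AD F2 8D B4 AA C9 9E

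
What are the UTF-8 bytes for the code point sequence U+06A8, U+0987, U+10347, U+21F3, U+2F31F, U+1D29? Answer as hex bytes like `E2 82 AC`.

DA A8 E0 A6 87 F0 90 8D 87 E2 87 B3 F0 AF 8C 9F E1 B4 A9

U+06A8: 2-byte form → DA A8.
U+0987: 3-byte form → E0 A6 87.
U+10347: 4-byte form → F0 90 8D 87.
U+21F3: 3-byte form → E2 87 B3.
U+2F31F: 4-byte form → F0 AF 8C 9F.
U+1D29: 3-byte form → E1 B4 A9.
Concatenated (19 bytes): DA A8 E0 A6 87 F0 90 8D 87 E2 87 B3 F0 AF 8C 9F E1 B4 A9.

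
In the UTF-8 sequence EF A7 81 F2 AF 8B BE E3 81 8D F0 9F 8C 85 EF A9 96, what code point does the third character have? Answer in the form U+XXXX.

Offset 0: leading byte 0xEF = 11101111 → 3-byte char #1 = EF A7 81.
Offset 3: leading byte 0xF2 = 11110010 → 4-byte char #2 = F2 AF 8B BE.
Offset 7: leading byte 0xE3 = 11100011 → 3-byte char #3 = E3 81 8D.
Leading byte 0xE3 = 11100011 matches 1110xxxx → 3-byte sequence.
Byte 1: 0xE3 = 11100011, payload 0011 (4 bits).
Byte 2: 0x81 = 10000001 (10xxxxxx ✓), payload 000001.
Byte 3: 0x8D = 10001101 (10xxxxxx ✓), payload 001101.
Concatenate: 0011000001001101 = 0x304D (16 bits → U+304D).

U+304D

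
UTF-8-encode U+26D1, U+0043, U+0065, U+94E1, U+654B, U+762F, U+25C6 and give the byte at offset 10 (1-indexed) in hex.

1-indexed offset 10 is 0-indexed offset 9.
U+26D1 → 3-byte form E2 9B 91 at offsets 0–2.
U+0043 → 1-byte form 43 at offsets 3–3.
U+0065 → 1-byte form 65 at offsets 4–4.
U+94E1 → 3-byte form E9 93 A1 at offsets 5–7.
U+654B → 3-byte form E6 95 8B at offsets 8–10.
Offset 9 falls in char 5's range; it's byte 2 of E6 95 8B = 0x95.

0x95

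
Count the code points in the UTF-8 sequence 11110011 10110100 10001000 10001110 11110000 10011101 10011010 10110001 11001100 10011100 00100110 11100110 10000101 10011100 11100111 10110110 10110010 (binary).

Byte at offset 0: 0xF3 = 11110011 → 4-byte char (#1). Advance 4.
Byte at offset 4: 0xF0 = 11110000 → 4-byte char (#2). Advance 4.
Byte at offset 8: 0xCC = 11001100 → 2-byte char (#3). Advance 2.
Byte at offset 10: 0x26 = 00100110 → 1-byte char (#4). Advance 1.
Byte at offset 11: 0xE6 = 11100110 → 3-byte char (#5). Advance 3.
Byte at offset 14: 0xE7 = 11100111 → 3-byte char (#6). Advance 3.
Reached end at offset 17 after 6 code points.

6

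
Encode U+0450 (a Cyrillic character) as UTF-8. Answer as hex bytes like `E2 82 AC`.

U+0450 = 0x450 = 1104 decimal. In range U+0080–U+07FF → 2-byte form: 110xxxxx 10xxxxxx.
Binary (11 bits): 10001010000.
Split 5+6: 10001 | 010000.
Byte 1: 11010001 = 0xD1.
Byte 2: 10010000 = 0x90.

D1 90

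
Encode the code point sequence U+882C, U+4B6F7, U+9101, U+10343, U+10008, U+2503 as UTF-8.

E8 A0 AC F1 8B 9B B7 E9 84 81 F0 90 8D 83 F0 90 80 88 E2 94 83

U+882C: 3-byte form → E8 A0 AC.
U+4B6F7: 4-byte form → F1 8B 9B B7.
U+9101: 3-byte form → E9 84 81.
U+10343: 4-byte form → F0 90 8D 83.
U+10008: 4-byte form → F0 90 80 88.
U+2503: 3-byte form → E2 94 83.
Concatenated (21 bytes): E8 A0 AC F1 8B 9B B7 E9 84 81 F0 90 8D 83 F0 90 80 88 E2 94 83.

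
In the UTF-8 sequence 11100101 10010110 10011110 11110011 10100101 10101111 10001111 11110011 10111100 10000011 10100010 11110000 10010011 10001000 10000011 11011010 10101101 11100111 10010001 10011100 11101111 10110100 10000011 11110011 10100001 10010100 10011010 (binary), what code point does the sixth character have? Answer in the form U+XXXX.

U+745C

Offset 0: leading byte 0xE5 = 11100101 → 3-byte char #1 = E5 96 9E.
Offset 3: leading byte 0xF3 = 11110011 → 4-byte char #2 = F3 A5 AF 8F.
Offset 7: leading byte 0xF3 = 11110011 → 4-byte char #3 = F3 BC 83 A2.
Offset 11: leading byte 0xF0 = 11110000 → 4-byte char #4 = F0 93 88 83.
Offset 15: leading byte 0xDA = 11011010 → 2-byte char #5 = DA AD.
Offset 17: leading byte 0xE7 = 11100111 → 3-byte char #6 = E7 91 9C.
Leading byte 0xE7 = 11100111 matches 1110xxxx → 3-byte sequence.
Byte 1: 0xE7 = 11100111, payload 0111 (4 bits).
Byte 2: 0x91 = 10010001 (10xxxxxx ✓), payload 010001.
Byte 3: 0x9C = 10011100 (10xxxxxx ✓), payload 011100.
Concatenate: 0111010001011100 = 0x745C (16 bits → U+745C).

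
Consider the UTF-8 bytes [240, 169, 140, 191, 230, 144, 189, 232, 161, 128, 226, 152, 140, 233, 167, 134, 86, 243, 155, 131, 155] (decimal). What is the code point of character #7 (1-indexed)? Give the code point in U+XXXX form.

Offset 0: leading byte 0xF0 = 11110000 → 4-byte char #1 = F0 A9 8C BF.
Offset 4: leading byte 0xE6 = 11100110 → 3-byte char #2 = E6 90 BD.
Offset 7: leading byte 0xE8 = 11101000 → 3-byte char #3 = E8 A1 80.
Offset 10: leading byte 0xE2 = 11100010 → 3-byte char #4 = E2 98 8C.
Offset 13: leading byte 0xE9 = 11101001 → 3-byte char #5 = E9 A7 86.
Offset 16: leading byte 0x56 = 01010110 → 1-byte char #6 = 56.
Offset 17: leading byte 0xF3 = 11110011 → 4-byte char #7 = F3 9B 83 9B.
Leading byte 0xF3 = 11110011 matches 11110xxx → 4-byte sequence.
Byte 1: 0xF3 = 11110011, payload 011 (3 bits).
Byte 2: 0x9B = 10011011 (10xxxxxx ✓), payload 011011.
Byte 3: 0x83 = 10000011 (10xxxxxx ✓), payload 000011.
Byte 4: 0x9B = 10011011 (10xxxxxx ✓), payload 011011.
Concatenate: 011011011000011011011 = 0xDB0DB (21 bits → U+DB0DB).

U+DB0DB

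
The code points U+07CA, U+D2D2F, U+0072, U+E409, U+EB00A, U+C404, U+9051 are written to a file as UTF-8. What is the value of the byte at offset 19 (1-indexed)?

1-indexed offset 19 is 0-indexed offset 18.
U+07CA → 2-byte form DF 8A at offsets 0–1.
U+D2D2F → 4-byte form F3 92 B4 AF at offsets 2–5.
U+0072 → 1-byte form 72 at offsets 6–6.
U+E409 → 3-byte form EE 90 89 at offsets 7–9.
U+EB00A → 4-byte form F3 AB 80 8A at offsets 10–13.
U+C404 → 3-byte form EC 90 84 at offsets 14–16.
U+9051 → 3-byte form E9 81 91 at offsets 17–19.
Offset 18 falls in char 7's range; it's byte 2 of E9 81 91 = 0x81.

0x81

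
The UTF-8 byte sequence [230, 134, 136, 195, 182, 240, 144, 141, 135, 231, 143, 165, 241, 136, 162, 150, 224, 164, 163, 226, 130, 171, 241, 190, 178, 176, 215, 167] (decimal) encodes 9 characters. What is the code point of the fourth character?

U+73E5

Offset 0: leading byte 0xE6 = 11100110 → 3-byte char #1 = E6 86 88.
Offset 3: leading byte 0xC3 = 11000011 → 2-byte char #2 = C3 B6.
Offset 5: leading byte 0xF0 = 11110000 → 4-byte char #3 = F0 90 8D 87.
Offset 9: leading byte 0xE7 = 11100111 → 3-byte char #4 = E7 8F A5.
Leading byte 0xE7 = 11100111 matches 1110xxxx → 3-byte sequence.
Byte 1: 0xE7 = 11100111, payload 0111 (4 bits).
Byte 2: 0x8F = 10001111 (10xxxxxx ✓), payload 001111.
Byte 3: 0xA5 = 10100101 (10xxxxxx ✓), payload 100101.
Concatenate: 0111001111100101 = 0x73E5 (16 bits → U+73E5).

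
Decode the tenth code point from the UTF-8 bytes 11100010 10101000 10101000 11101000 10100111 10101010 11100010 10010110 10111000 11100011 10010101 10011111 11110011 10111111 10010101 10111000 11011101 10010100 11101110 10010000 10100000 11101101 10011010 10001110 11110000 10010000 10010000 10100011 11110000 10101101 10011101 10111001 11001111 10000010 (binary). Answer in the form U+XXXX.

U+2D779

Offset 0: leading byte 0xE2 = 11100010 → 3-byte char #1 = E2 A8 A8.
Offset 3: leading byte 0xE8 = 11101000 → 3-byte char #2 = E8 A7 AA.
Offset 6: leading byte 0xE2 = 11100010 → 3-byte char #3 = E2 96 B8.
Offset 9: leading byte 0xE3 = 11100011 → 3-byte char #4 = E3 95 9F.
Offset 12: leading byte 0xF3 = 11110011 → 4-byte char #5 = F3 BF 95 B8.
Offset 16: leading byte 0xDD = 11011101 → 2-byte char #6 = DD 94.
Offset 18: leading byte 0xEE = 11101110 → 3-byte char #7 = EE 90 A0.
Offset 21: leading byte 0xED = 11101101 → 3-byte char #8 = ED 9A 8E.
Offset 24: leading byte 0xF0 = 11110000 → 4-byte char #9 = F0 90 90 A3.
Offset 28: leading byte 0xF0 = 11110000 → 4-byte char #10 = F0 AD 9D B9.
Leading byte 0xF0 = 11110000 matches 11110xxx → 4-byte sequence.
Byte 1: 0xF0 = 11110000, payload 000 (3 bits).
Byte 2: 0xAD = 10101101 (10xxxxxx ✓), payload 101101.
Byte 3: 0x9D = 10011101 (10xxxxxx ✓), payload 011101.
Byte 4: 0xB9 = 10111001 (10xxxxxx ✓), payload 111001.
Concatenate: 000101101011101111001 = 0x2D779 (21 bits → U+2D779).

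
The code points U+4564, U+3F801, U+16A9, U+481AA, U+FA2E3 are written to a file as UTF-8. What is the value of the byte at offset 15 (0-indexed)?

U+4564 → 3-byte form E4 95 A4 at offsets 0–2.
U+3F801 → 4-byte form F0 BF A0 81 at offsets 3–6.
U+16A9 → 3-byte form E1 9A A9 at offsets 7–9.
U+481AA → 4-byte form F1 88 86 AA at offsets 10–13.
U+FA2E3 → 4-byte form F3 BA 8B A3 at offsets 14–17.
Offset 15 falls in char 5's range; it's byte 2 of F3 BA 8B A3 = 0xBA.

0xBA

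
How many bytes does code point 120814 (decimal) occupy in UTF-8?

4

U+1D7EE = 0x1D7EE. UTF-8 uses 1 byte below 0x80, 2 below 0x800, 3 below 0x10000, 4 up to 0x10FFFF. 0x1D7EE is in U+10000–U+10FFFF → 4 bytes.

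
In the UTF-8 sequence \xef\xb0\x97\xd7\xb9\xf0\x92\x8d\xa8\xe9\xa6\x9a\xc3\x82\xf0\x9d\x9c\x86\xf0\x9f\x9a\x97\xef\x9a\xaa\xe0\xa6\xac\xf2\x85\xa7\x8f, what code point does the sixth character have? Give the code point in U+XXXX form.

U+1D706

Offset 0: leading byte 0xEF = 11101111 → 3-byte char #1 = EF B0 97.
Offset 3: leading byte 0xD7 = 11010111 → 2-byte char #2 = D7 B9.
Offset 5: leading byte 0xF0 = 11110000 → 4-byte char #3 = F0 92 8D A8.
Offset 9: leading byte 0xE9 = 11101001 → 3-byte char #4 = E9 A6 9A.
Offset 12: leading byte 0xC3 = 11000011 → 2-byte char #5 = C3 82.
Offset 14: leading byte 0xF0 = 11110000 → 4-byte char #6 = F0 9D 9C 86.
Leading byte 0xF0 = 11110000 matches 11110xxx → 4-byte sequence.
Byte 1: 0xF0 = 11110000, payload 000 (3 bits).
Byte 2: 0x9D = 10011101 (10xxxxxx ✓), payload 011101.
Byte 3: 0x9C = 10011100 (10xxxxxx ✓), payload 011100.
Byte 4: 0x86 = 10000110 (10xxxxxx ✓), payload 000110.
Concatenate: 000011101011100000110 = 0x1D706 (21 bits → U+1D706).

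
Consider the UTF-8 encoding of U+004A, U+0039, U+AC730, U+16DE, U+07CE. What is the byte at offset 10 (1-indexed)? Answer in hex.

1-indexed offset 10 is 0-indexed offset 9.
U+004A → 1-byte form 4A at offsets 0–0.
U+0039 → 1-byte form 39 at offsets 1–1.
U+AC730 → 4-byte form F2 AC 9C B0 at offsets 2–5.
U+16DE → 3-byte form E1 9B 9E at offsets 6–8.
U+07CE → 2-byte form DF 8E at offsets 9–10.
Offset 9 falls in char 5's range; it's byte 1 of DF 8E = 0xDF.

0xDF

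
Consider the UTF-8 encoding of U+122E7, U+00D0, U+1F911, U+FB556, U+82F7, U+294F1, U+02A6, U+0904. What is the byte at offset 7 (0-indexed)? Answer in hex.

U+122E7 → 4-byte form F0 92 8B A7 at offsets 0–3.
U+00D0 → 2-byte form C3 90 at offsets 4–5.
U+1F911 → 4-byte form F0 9F A4 91 at offsets 6–9.
Offset 7 falls in char 3's range; it's byte 2 of F0 9F A4 91 = 0x9F.

0x9F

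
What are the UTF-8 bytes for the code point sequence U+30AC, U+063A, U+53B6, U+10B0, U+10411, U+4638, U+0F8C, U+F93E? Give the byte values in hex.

U+30AC: 3-byte form → E3 82 AC.
U+063A: 2-byte form → D8 BA.
U+53B6: 3-byte form → E5 8E B6.
U+10B0: 3-byte form → E1 82 B0.
U+10411: 4-byte form → F0 90 90 91.
U+4638: 3-byte form → E4 98 B8.
U+0F8C: 3-byte form → E0 BE 8C.
U+F93E: 3-byte form → EF A4 BE.
Concatenated (24 bytes): E3 82 AC D8 BA E5 8E B6 E1 82 B0 F0 90 90 91 E4 98 B8 E0 BE 8C EF A4 BE.

E3 82 AC D8 BA E5 8E B6 E1 82 B0 F0 90 90 91 E4 98 B8 E0 BE 8C EF A4 BE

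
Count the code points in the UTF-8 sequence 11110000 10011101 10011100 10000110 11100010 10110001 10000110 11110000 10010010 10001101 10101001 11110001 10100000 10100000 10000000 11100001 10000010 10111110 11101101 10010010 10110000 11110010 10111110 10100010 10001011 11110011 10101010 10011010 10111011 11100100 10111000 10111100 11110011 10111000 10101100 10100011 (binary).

Byte at offset 0: 0xF0 = 11110000 → 4-byte char (#1). Advance 4.
Byte at offset 4: 0xE2 = 11100010 → 3-byte char (#2). Advance 3.
Byte at offset 7: 0xF0 = 11110000 → 4-byte char (#3). Advance 4.
Byte at offset 11: 0xF1 = 11110001 → 4-byte char (#4). Advance 4.
Byte at offset 15: 0xE1 = 11100001 → 3-byte char (#5). Advance 3.
Byte at offset 18: 0xED = 11101101 → 3-byte char (#6). Advance 3.
Byte at offset 21: 0xF2 = 11110010 → 4-byte char (#7). Advance 4.
Byte at offset 25: 0xF3 = 11110011 → 4-byte char (#8). Advance 4.
Byte at offset 29: 0xE4 = 11100100 → 3-byte char (#9). Advance 3.
Byte at offset 32: 0xF3 = 11110011 → 4-byte char (#10). Advance 4.
Reached end at offset 36 after 10 code points.

10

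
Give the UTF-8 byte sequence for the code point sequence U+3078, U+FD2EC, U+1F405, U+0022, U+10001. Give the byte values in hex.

E3 81 B8 F3 BD 8B AC F0 9F 90 85 22 F0 90 80 81

U+3078: 3-byte form → E3 81 B8.
U+FD2EC: 4-byte form → F3 BD 8B AC.
U+1F405: 4-byte form → F0 9F 90 85.
U+0022: 1-byte form → 22.
U+10001: 4-byte form → F0 90 80 81.
Concatenated (16 bytes): E3 81 B8 F3 BD 8B AC F0 9F 90 85 22 F0 90 80 81.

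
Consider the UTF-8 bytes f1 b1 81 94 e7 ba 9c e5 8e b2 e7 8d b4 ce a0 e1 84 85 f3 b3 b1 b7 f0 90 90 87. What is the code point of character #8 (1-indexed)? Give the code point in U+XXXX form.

U+10407

Offset 0: leading byte 0xF1 = 11110001 → 4-byte char #1 = F1 B1 81 94.
Offset 4: leading byte 0xE7 = 11100111 → 3-byte char #2 = E7 BA 9C.
Offset 7: leading byte 0xE5 = 11100101 → 3-byte char #3 = E5 8E B2.
Offset 10: leading byte 0xE7 = 11100111 → 3-byte char #4 = E7 8D B4.
Offset 13: leading byte 0xCE = 11001110 → 2-byte char #5 = CE A0.
Offset 15: leading byte 0xE1 = 11100001 → 3-byte char #6 = E1 84 85.
Offset 18: leading byte 0xF3 = 11110011 → 4-byte char #7 = F3 B3 B1 B7.
Offset 22: leading byte 0xF0 = 11110000 → 4-byte char #8 = F0 90 90 87.
Leading byte 0xF0 = 11110000 matches 11110xxx → 4-byte sequence.
Byte 1: 0xF0 = 11110000, payload 000 (3 bits).
Byte 2: 0x90 = 10010000 (10xxxxxx ✓), payload 010000.
Byte 3: 0x90 = 10010000 (10xxxxxx ✓), payload 010000.
Byte 4: 0x87 = 10000111 (10xxxxxx ✓), payload 000111.
Concatenate: 000010000010000000111 = 0x10407 (21 bits → U+10407).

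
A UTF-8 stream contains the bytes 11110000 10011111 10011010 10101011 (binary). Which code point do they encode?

U+1F6AB

Leading byte 0xF0 = 11110000 matches 11110xxx → 4-byte sequence.
Byte 1: 0xF0 = 11110000, payload 000 (3 bits).
Byte 2: 0x9F = 10011111 (10xxxxxx ✓), payload 011111.
Byte 3: 0x9A = 10011010 (10xxxxxx ✓), payload 011010.
Byte 4: 0xAB = 10101011 (10xxxxxx ✓), payload 101011.
Concatenate: 000011111011010101011 = 0x1F6AB (21 bits → U+1F6AB).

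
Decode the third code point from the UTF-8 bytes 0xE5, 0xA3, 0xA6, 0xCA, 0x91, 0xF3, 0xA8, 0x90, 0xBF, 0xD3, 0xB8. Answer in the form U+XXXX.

U+E843F

Offset 0: leading byte 0xE5 = 11100101 → 3-byte char #1 = E5 A3 A6.
Offset 3: leading byte 0xCA = 11001010 → 2-byte char #2 = CA 91.
Offset 5: leading byte 0xF3 = 11110011 → 4-byte char #3 = F3 A8 90 BF.
Leading byte 0xF3 = 11110011 matches 11110xxx → 4-byte sequence.
Byte 1: 0xF3 = 11110011, payload 011 (3 bits).
Byte 2: 0xA8 = 10101000 (10xxxxxx ✓), payload 101000.
Byte 3: 0x90 = 10010000 (10xxxxxx ✓), payload 010000.
Byte 4: 0xBF = 10111111 (10xxxxxx ✓), payload 111111.
Concatenate: 011101000010000111111 = 0xE843F (21 bits → U+E843F).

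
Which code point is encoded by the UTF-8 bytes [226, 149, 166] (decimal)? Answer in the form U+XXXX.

U+2566

Leading byte 0xE2 = 11100010 matches 1110xxxx → 3-byte sequence.
Byte 1: 0xE2 = 11100010, payload 0010 (4 bits).
Byte 2: 0x95 = 10010101 (10xxxxxx ✓), payload 010101.
Byte 3: 0xA6 = 10100110 (10xxxxxx ✓), payload 100110.
Concatenate: 0010010101100110 = 0x2566 (16 bits → U+2566).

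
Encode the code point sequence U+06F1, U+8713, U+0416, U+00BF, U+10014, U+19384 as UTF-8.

U+06F1: 2-byte form → DB B1.
U+8713: 3-byte form → E8 9C 93.
U+0416: 2-byte form → D0 96.
U+00BF: 2-byte form → C2 BF.
U+10014: 4-byte form → F0 90 80 94.
U+19384: 4-byte form → F0 99 8E 84.
Concatenated (17 bytes): DB B1 E8 9C 93 D0 96 C2 BF F0 90 80 94 F0 99 8E 84.

DB B1 E8 9C 93 D0 96 C2 BF F0 90 80 94 F0 99 8E 84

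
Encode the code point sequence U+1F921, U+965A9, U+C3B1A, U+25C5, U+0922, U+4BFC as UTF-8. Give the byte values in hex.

U+1F921: 4-byte form → F0 9F A4 A1.
U+965A9: 4-byte form → F2 96 96 A9.
U+C3B1A: 4-byte form → F3 83 AC 9A.
U+25C5: 3-byte form → E2 97 85.
U+0922: 3-byte form → E0 A4 A2.
U+4BFC: 3-byte form → E4 AF BC.
Concatenated (21 bytes): F0 9F A4 A1 F2 96 96 A9 F3 83 AC 9A E2 97 85 E0 A4 A2 E4 AF BC.

F0 9F A4 A1 F2 96 96 A9 F3 83 AC 9A E2 97 85 E0 A4 A2 E4 AF BC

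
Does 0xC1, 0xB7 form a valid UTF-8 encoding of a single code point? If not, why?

Leading byte 0xC1 = 11000001 → 2-byte form.
Continuation bytes all match 10xxxxxx. Payload decodes to 0x77.
But 0x77 < 0x80, the minimum for a 2-byte sequence — this is an overlong encoding.

invalid (overlong encoding)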